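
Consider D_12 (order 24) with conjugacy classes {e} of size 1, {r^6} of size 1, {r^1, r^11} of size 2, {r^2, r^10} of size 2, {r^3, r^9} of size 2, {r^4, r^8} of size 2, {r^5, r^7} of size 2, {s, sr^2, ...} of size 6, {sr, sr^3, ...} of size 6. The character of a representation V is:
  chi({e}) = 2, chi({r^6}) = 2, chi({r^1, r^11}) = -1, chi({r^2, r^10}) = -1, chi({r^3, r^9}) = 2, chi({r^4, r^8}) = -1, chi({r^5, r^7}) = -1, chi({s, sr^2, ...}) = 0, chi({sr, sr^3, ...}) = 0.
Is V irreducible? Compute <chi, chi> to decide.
Irreducible: <chi, chi> = 1.

Details: <chi, chi> = (1/|G|) sum_C |C| * |chi(C)|^2 = (1/24)[1*|2|^2 + 1*|2|^2 + 2*|-1|^2 + 2*|-1|^2 + 2*|2|^2 + 2*|-1|^2 + 2*|-1|^2 + 6*|0|^2 + 6*|0|^2]
  = (1/24)[(4) + (4) + (2) + (2) + (8) + (2) + (2) + (0) + (0)] = 24/24 = 1.
A character is irreducible iff <chi, chi> = 1, so this representation is irreducible.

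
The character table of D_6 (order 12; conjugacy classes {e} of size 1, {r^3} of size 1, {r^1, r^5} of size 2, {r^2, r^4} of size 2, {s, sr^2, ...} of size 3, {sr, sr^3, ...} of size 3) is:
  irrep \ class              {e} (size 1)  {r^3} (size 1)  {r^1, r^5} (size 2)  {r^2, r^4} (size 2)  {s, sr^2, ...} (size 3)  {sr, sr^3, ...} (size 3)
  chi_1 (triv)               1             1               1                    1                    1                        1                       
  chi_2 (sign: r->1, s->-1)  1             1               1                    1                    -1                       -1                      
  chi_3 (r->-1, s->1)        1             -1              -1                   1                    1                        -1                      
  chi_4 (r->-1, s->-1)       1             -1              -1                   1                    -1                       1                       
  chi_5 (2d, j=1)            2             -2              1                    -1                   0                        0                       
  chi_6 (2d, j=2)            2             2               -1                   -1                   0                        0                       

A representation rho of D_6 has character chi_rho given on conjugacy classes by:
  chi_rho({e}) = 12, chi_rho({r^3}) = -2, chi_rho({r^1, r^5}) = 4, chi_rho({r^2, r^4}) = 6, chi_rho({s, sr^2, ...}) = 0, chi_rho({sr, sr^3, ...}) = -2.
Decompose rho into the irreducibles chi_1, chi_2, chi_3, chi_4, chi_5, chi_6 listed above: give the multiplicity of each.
Multiplicities: chi_1: 2, chi_2: 3, chi_3: 2, chi_4: 1, chi_5: 2, chi_6: 0.

Details: Use <chi_rho, chi> = (1/|G|) sum_C |C| * chi_rho(C) * conj(chi(C)) with |G| = 12 for each irreducible chi in the table:
  <chi_rho, chi_1> = (1/12)[1*(12)*conj(1) + 1*(-2)*conj(1) + 2*(4)*conj(1) + 2*(6)*conj(1) + 3*(0)*conj(1) + 3*(-2)*conj(1)]
      = (1/12)[(12) + (-2) + (8) + (12) + (0) + (-6)] = 24/12 = 2
  <chi_rho, chi_2> = (1/12)[1*(12)*conj(1) + 1*(-2)*conj(1) + 2*(4)*conj(1) + 2*(6)*conj(1) + 3*(0)*conj(-1) + 3*(-2)*conj(-1)]
      = (1/12)[(12) + (-2) + (8) + (12) + (0) + (6)] = 36/12 = 3
  <chi_rho, chi_3> = (1/12)[1*(12)*conj(1) + 1*(-2)*conj(-1) + 2*(4)*conj(-1) + 2*(6)*conj(1) + 3*(0)*conj(1) + 3*(-2)*conj(-1)]
      = (1/12)[(12) + (2) + (-8) + (12) + (0) + (6)] = 24/12 = 2
  <chi_rho, chi_4> = (1/12)[1*(12)*conj(1) + 1*(-2)*conj(-1) + 2*(4)*conj(-1) + 2*(6)*conj(1) + 3*(0)*conj(-1) + 3*(-2)*conj(1)]
      = (1/12)[(12) + (2) + (-8) + (12) + (0) + (-6)] = 12/12 = 1
  <chi_rho, chi_5> = (1/12)[1*(12)*conj(2) + 1*(-2)*conj(-2) + 2*(4)*conj(1) + 2*(6)*conj(-1) + 3*(0)*conj(0) + 3*(-2)*conj(0)]
      = (1/12)[(24) + (4) + (8) + (-12) + (0) + (0)] = 24/12 = 2
  <chi_rho, chi_6> = (1/12)[1*(12)*conj(2) + 1*(-2)*conj(2) + 2*(4)*conj(-1) + 2*(6)*conj(-1) + 3*(0)*conj(0) + 3*(-2)*conj(0)]
      = (1/12)[(24) + (-4) + (-8) + (-12) + (0) + (0)] = 0/12 = 0
Dimension check: dim(rho) = sum (mult * dim) = 2*1 + 3*1 + 2*1 + 1*1 + 2*2 + 0*2 = 12 = chi_rho(e) = 12.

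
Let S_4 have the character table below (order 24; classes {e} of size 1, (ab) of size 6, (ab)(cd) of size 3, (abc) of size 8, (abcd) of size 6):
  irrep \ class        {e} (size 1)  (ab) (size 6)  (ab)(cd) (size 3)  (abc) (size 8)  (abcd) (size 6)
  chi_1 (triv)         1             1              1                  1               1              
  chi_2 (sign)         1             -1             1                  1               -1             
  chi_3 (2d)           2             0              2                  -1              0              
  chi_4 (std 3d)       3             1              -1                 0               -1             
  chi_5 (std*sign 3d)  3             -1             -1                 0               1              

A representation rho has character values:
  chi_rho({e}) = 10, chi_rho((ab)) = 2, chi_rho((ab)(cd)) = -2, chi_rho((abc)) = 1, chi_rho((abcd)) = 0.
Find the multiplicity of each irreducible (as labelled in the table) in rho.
Multiplicities: chi_1: 1, chi_2: 0, chi_3: 0, chi_4: 2, chi_5: 1.

Explanation: Use <chi_rho, chi> = (1/|G|) sum_C |C| * chi_rho(C) * conj(chi(C)) with |G| = 24 for each irreducible chi in the table:
  <chi_rho, chi_1> = (1/24)[1*(10)*conj(1) + 6*(2)*conj(1) + 3*(-2)*conj(1) + 8*(1)*conj(1) + 6*(0)*conj(1)]
      = (1/24)[(10) + (12) + (-6) + (8) + (0)] = 24/24 = 1
  <chi_rho, chi_2> = (1/24)[1*(10)*conj(1) + 6*(2)*conj(-1) + 3*(-2)*conj(1) + 8*(1)*conj(1) + 6*(0)*conj(-1)]
      = (1/24)[(10) + (-12) + (-6) + (8) + (0)] = 0/24 = 0
  <chi_rho, chi_3> = (1/24)[1*(10)*conj(2) + 6*(2)*conj(0) + 3*(-2)*conj(2) + 8*(1)*conj(-1) + 6*(0)*conj(0)]
      = (1/24)[(20) + (0) + (-12) + (-8) + (0)] = 0/24 = 0
  <chi_rho, chi_4> = (1/24)[1*(10)*conj(3) + 6*(2)*conj(1) + 3*(-2)*conj(-1) + 8*(1)*conj(0) + 6*(0)*conj(-1)]
      = (1/24)[(30) + (12) + (6) + (0) + (0)] = 48/24 = 2
  <chi_rho, chi_5> = (1/24)[1*(10)*conj(3) + 6*(2)*conj(-1) + 3*(-2)*conj(-1) + 8*(1)*conj(0) + 6*(0)*conj(1)]
      = (1/24)[(30) + (-12) + (6) + (0) + (0)] = 24/24 = 1
Dimension check: dim(rho) = sum (mult * dim) = 1*1 + 0*1 + 0*2 + 2*3 + 1*3 = 10 = chi_rho(e) = 10.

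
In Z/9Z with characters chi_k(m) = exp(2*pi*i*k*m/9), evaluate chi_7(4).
chi_7(4) = zeta_9^28 = exp(2*I*pi/9)

Reasoning: chi_7(4) = zeta_9^(7*4) = zeta_9^28. Since zeta_9^9 = 1, this equals zeta_9^1 = exp(2*pi*i*1/9) = exp(2*I*pi/9).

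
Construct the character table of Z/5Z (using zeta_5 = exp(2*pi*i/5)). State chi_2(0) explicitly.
Character table of Z/5Z (irreps indexed chi_0,...,chi_4 with chi_k(m) = zeta_5^(k*m), zeta_5 = exp(2*pi*i/5)):
  irrep \ class  {0} (size 1)  {1} (size 1)    {2} (size 1)    {3} (size 1)    {4} (size 1)  
  chi_0          1             1               1               1               1             
  chi_1          1             exp(2*I*pi/5)   exp(4*I*pi/5)   exp(-4*I*pi/5)  exp(-2*I*pi/5)
  chi_2          1             exp(4*I*pi/5)   exp(-2*I*pi/5)  exp(2*I*pi/5)   exp(-4*I*pi/5)
  chi_3          1             exp(-4*I*pi/5)  exp(2*I*pi/5)   exp(-2*I*pi/5)  exp(4*I*pi/5) 
  chi_4          1             exp(-2*I*pi/5)  exp(-4*I*pi/5)  exp(4*I*pi/5)   exp(2*I*pi/5) 

Spot check: chi_2(0) = zeta_5^(2*0) = zeta_5^0 = 1.

Solution. Z/5Z is abelian, so all 5 irreducible complex representations are 1-dimensional. They are given by chi_k(m) = zeta_5^(k*m) for k = 0,...,4. Row orthogonality: sum_m chi_k(m) conj(chi_l(m)) = 5 * [k = l].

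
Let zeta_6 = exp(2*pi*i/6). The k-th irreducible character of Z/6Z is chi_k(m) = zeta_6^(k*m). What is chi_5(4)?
chi_5(4) = zeta_6^20 = exp(2*I*pi/3)

Justification: chi_5(4) = zeta_6^(5*4) = zeta_6^20. Since zeta_6^6 = 1, this equals zeta_6^2 = exp(2*pi*i*2/6) = exp(2*I*pi/3).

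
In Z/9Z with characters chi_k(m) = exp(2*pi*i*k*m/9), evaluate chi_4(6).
chi_4(6) = zeta_9^24 = exp(-2*I*pi/3)

Argument: chi_4(6) = zeta_9^(4*6) = zeta_9^24. Since zeta_9^9 = 1, this equals zeta_9^6 = exp(2*pi*i*6/9) = exp(-2*I*pi/3).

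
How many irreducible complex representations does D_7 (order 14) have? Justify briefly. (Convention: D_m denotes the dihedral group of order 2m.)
5

Explanation: The number of irreducible complex representations of a finite group equals its number of conjugacy classes. D_7 has 5 conjugacy classes ((n+3)/2 for n odd), so D_7 (order 14) has exactly 5 irreducible complex representations.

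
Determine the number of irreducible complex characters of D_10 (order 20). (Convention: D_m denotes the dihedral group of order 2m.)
8

Derivation: The number of irreducible complex representations of a finite group equals its number of conjugacy classes. D_10 has 8 conjugacy classes (n/2 + 3 for n even), so D_10 (order 20) has exactly 8 irreducible complex representations.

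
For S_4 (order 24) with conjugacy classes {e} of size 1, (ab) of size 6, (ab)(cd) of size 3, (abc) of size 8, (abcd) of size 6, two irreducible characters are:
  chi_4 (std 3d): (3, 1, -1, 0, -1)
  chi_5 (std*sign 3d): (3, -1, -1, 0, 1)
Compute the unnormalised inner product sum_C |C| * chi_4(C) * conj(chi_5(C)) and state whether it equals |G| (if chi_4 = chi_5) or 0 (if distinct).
Sum = 0; so <chi_4, chi_5> = 0 (distinct irreducibles are orthogonal).

Argument: Compute term by term over conjugacy classes (|C| * chi_4(C) * conj(chi_5(C))):
  1*(3)*conj(3) + 6*(1)*conj(-1) + 3*(-1)*conj(-1) + 8*(0)*conj(0) + 6*(-1)*conj(1)
  = (9) + (-6) + (3) + (0) + (-6)
  = 0.
Dividing by |G| = 24 gives 0/24 = 0, matching the row-orthogonality relation <chi_4, chi_5> = [chi_4 = chi_5].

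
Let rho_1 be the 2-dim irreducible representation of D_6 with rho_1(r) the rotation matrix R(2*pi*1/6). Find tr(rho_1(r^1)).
chi_{rho_1}(r^1) = 2*cos(2*pi*1*1/6) = 1

rho_1(r^1) is rotation by angle 2*pi*1*1/6, whose trace is 2*cos(2*pi*1*1/6) = 1.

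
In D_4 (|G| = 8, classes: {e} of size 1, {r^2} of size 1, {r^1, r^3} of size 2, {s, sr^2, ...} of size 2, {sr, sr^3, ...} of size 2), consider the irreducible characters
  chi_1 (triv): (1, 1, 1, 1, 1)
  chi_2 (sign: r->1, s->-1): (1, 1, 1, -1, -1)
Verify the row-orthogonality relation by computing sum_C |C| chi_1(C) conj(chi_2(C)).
Sum = 0; so <chi_1, chi_2> = 0 (distinct irreducibles are orthogonal).

Justification: Compute term by term over conjugacy classes (|C| * chi_1(C) * conj(chi_2(C))):
  1*(1)*conj(1) + 1*(1)*conj(1) + 2*(1)*conj(1) + 2*(1)*conj(-1) + 2*(1)*conj(-1)
  = (1) + (1) + (2) + (-2) + (-2)
  = 0.
Dividing by |G| = 8 gives 0/8 = 0, matching the row-orthogonality relation <chi_1, chi_2> = [chi_1 = chi_2].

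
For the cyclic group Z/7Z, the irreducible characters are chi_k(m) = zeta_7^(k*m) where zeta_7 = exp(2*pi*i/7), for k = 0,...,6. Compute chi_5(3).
chi_5(3) = zeta_7^15 = exp(2*I*pi/7)

Details: chi_5(3) = zeta_7^(5*3) = zeta_7^15. Since zeta_7^7 = 1, this equals zeta_7^1 = exp(2*pi*i*1/7) = exp(2*I*pi/7).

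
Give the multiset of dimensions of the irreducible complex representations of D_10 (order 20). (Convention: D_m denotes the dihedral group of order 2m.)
Dimensions: 1, 1, 1, 1, 2, 2, 2, 2

Solution. There are 8 irreducibles (= number of conjugacy classes). Their dimensions d_i satisfy sum d_i^2 = |G| = 20: 1 + 1 + 1 + 1 + 4 + 4 + 4 + 4 = 20.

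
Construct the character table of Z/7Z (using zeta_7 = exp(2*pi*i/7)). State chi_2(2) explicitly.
Character table of Z/7Z (irreps indexed chi_0,...,chi_6 with chi_k(m) = zeta_7^(k*m), zeta_7 = exp(2*pi*i/7)):
  irrep \ class  {0} (size 1)  {1} (size 1)    {2} (size 1)    {3} (size 1)    {4} (size 1)    {5} (size 1)    {6} (size 1)  
  chi_0          1             1               1               1               1               1               1             
  chi_1          1             exp(2*I*pi/7)   exp(4*I*pi/7)   exp(6*I*pi/7)   exp(-6*I*pi/7)  exp(-4*I*pi/7)  exp(-2*I*pi/7)
  chi_2          1             exp(4*I*pi/7)   exp(-6*I*pi/7)  exp(-2*I*pi/7)  exp(2*I*pi/7)   exp(6*I*pi/7)   exp(-4*I*pi/7)
  chi_3          1             exp(6*I*pi/7)   exp(-2*I*pi/7)  exp(4*I*pi/7)   exp(-4*I*pi/7)  exp(2*I*pi/7)   exp(-6*I*pi/7)
  chi_4          1             exp(-6*I*pi/7)  exp(2*I*pi/7)   exp(-4*I*pi/7)  exp(4*I*pi/7)   exp(-2*I*pi/7)  exp(6*I*pi/7) 
  chi_5          1             exp(-4*I*pi/7)  exp(6*I*pi/7)   exp(2*I*pi/7)   exp(-2*I*pi/7)  exp(-6*I*pi/7)  exp(4*I*pi/7) 
  chi_6          1             exp(-2*I*pi/7)  exp(-4*I*pi/7)  exp(-6*I*pi/7)  exp(6*I*pi/7)   exp(4*I*pi/7)   exp(2*I*pi/7) 

Spot check: chi_2(2) = zeta_7^(2*2) = zeta_7^4 = exp(-6*I*pi/7).

Solution. Z/7Z is abelian, so all 7 irreducible complex representations are 1-dimensional. They are given by chi_k(m) = zeta_7^(k*m) for k = 0,...,6. Row orthogonality: sum_m chi_k(m) conj(chi_l(m)) = 7 * [k = l].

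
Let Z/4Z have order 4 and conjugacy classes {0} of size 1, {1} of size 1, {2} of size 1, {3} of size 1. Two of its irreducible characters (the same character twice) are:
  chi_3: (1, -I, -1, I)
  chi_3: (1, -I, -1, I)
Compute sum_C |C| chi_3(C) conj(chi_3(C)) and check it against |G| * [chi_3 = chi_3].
Sum = 4 = |G| = 4; so <chi_3, chi_3> = 1 (norm-1 confirms irreducibility).

Argument: Compute term by term over conjugacy classes (|C| * chi_3(C) * conj(chi_3(C))):
  1*(1)*conj(1) + 1*(-I)*conj(-I) + 1*(-1)*conj(-1) + 1*(I)*conj(I)
  = (1) + (1) + (1) + (1)
  = 4.
(Exp terms are combined using exp(i*s)*conj(exp(i*t)) = exp(i*(s-t)), and sums of them are collapsed using the identity that for every m > 1 the m distinct m-th roots of unity sum to 0, e.g. 1 + exp(2*I*pi/3) + exp(-2*I*pi/3) = 0.)
Dividing by |G| = 4 gives 4/4 = 1, matching the row-orthogonality relation <chi_3, chi_3> = [chi_3 = chi_3].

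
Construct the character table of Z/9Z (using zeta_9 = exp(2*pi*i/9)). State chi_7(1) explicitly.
Character table of Z/9Z (irreps indexed chi_0,...,chi_8 with chi_k(m) = zeta_9^(k*m), zeta_9 = exp(2*pi*i/9)):
  irrep \ class  {0} (size 1)  {1} (size 1)    {2} (size 1)    {3} (size 1)    {4} (size 1)    {5} (size 1)    {6} (size 1)    {7} (size 1)    {8} (size 1)  
  chi_0          1             1               1               1               1               1               1               1               1             
  chi_1          1             exp(2*I*pi/9)   exp(4*I*pi/9)   exp(2*I*pi/3)   exp(8*I*pi/9)   exp(-8*I*pi/9)  exp(-2*I*pi/3)  exp(-4*I*pi/9)  exp(-2*I*pi/9)
  chi_2          1             exp(4*I*pi/9)   exp(8*I*pi/9)   exp(-2*I*pi/3)  exp(-2*I*pi/9)  exp(2*I*pi/9)   exp(2*I*pi/3)   exp(-8*I*pi/9)  exp(-4*I*pi/9)
  chi_3          1             exp(2*I*pi/3)   exp(-2*I*pi/3)  1               exp(2*I*pi/3)   exp(-2*I*pi/3)  1               exp(2*I*pi/3)   exp(-2*I*pi/3)
  chi_4          1             exp(8*I*pi/9)   exp(-2*I*pi/9)  exp(2*I*pi/3)   exp(-4*I*pi/9)  exp(4*I*pi/9)   exp(-2*I*pi/3)  exp(2*I*pi/9)   exp(-8*I*pi/9)
  chi_5          1             exp(-8*I*pi/9)  exp(2*I*pi/9)   exp(-2*I*pi/3)  exp(4*I*pi/9)   exp(-4*I*pi/9)  exp(2*I*pi/3)   exp(-2*I*pi/9)  exp(8*I*pi/9) 
  chi_6          1             exp(-2*I*pi/3)  exp(2*I*pi/3)   1               exp(-2*I*pi/3)  exp(2*I*pi/3)   1               exp(-2*I*pi/3)  exp(2*I*pi/3) 
  chi_7          1             exp(-4*I*pi/9)  exp(-8*I*pi/9)  exp(2*I*pi/3)   exp(2*I*pi/9)   exp(-2*I*pi/9)  exp(-2*I*pi/3)  exp(8*I*pi/9)   exp(4*I*pi/9) 
  chi_8          1             exp(-2*I*pi/9)  exp(-4*I*pi/9)  exp(-2*I*pi/3)  exp(-8*I*pi/9)  exp(8*I*pi/9)   exp(2*I*pi/3)   exp(4*I*pi/9)   exp(2*I*pi/9) 

Spot check: chi_7(1) = zeta_9^(7*1) = zeta_9^7 = exp(-4*I*pi/9).

Solution. Z/9Z is abelian, so all 9 irreducible complex representations are 1-dimensional. They are given by chi_k(m) = zeta_9^(k*m) for k = 0,...,8. Row orthogonality: sum_m chi_k(m) conj(chi_l(m)) = 9 * [k = l].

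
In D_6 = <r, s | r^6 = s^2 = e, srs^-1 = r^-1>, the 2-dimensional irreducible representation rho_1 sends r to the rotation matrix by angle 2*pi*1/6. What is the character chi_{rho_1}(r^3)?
chi_{rho_1}(r^3) = 2*cos(2*pi*1*3/6) = -2

Proof sketch: rho_1(r^3) is rotation by angle 2*pi*1*3/6, whose trace is 2*cos(2*pi*1*3/6) = -2.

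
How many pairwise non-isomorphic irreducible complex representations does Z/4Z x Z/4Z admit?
16

Argument: The number of irreducible complex representations of a finite group equals its number of conjugacy classes. Z/4Z x Z/4Z is abelian of order 16, so every element is its own conjugacy class: 16 classes, so Z/4Z x Z/4Z (order 16) has exactly 16 irreducible complex representations.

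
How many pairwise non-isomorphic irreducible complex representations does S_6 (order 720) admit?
11

Argument: The number of irreducible complex representations of a finite group equals its number of conjugacy classes. Conjugacy classes in S_6 correspond to cycle types, i.e. partitions of 6; there are p(6) = 11 of them, so S_6 (order 720) has exactly 11 irreducible complex representations.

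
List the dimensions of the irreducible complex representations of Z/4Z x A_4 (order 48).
Dimensions: 1, 1, 1, 1, 1, 1, 1, 1, 1, 1, 1, 1, 3, 3, 3, 3

Solution. There are 16 irreducibles (= number of conjugacy classes). Their dimensions d_i satisfy sum d_i^2 = |G| = 48: 1 + 1 + 1 + 1 + 1 + 1 + 1 + 1 + 1 + 1 + 1 + 1 + 9 + 9 + 9 + 9 = 48. (For the product with Z/4Z: each of the 4 1-dim characters of Z/4Z tensors with each irrep of A_4, giving 4 copies of each A_4-dimension.)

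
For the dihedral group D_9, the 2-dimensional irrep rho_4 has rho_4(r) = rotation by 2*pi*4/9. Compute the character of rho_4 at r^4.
chi_{rho_4}(r^4) = 2*cos(2*pi*4*4/9) = 2*cos(4*pi/9)

rho_4(r^4) is rotation by angle 2*pi*4*4/9, whose trace is 2*cos(2*pi*4*4/9) = 2*cos(4*pi/9).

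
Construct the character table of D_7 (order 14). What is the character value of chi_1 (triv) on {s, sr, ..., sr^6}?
Conjugacy classes: {e} of size 1, {r^1, r^6} of size 2, {r^2, r^5} of size 2, {r^3, r^4} of size 2, {s, sr, ..., sr^6} of size 7.
Character table:
  irrep \ class              {e} (size 1)  {r^1, r^6} (size 2)  {r^2, r^5} (size 2)  {r^3, r^4} (size 2)  {s, sr, ..., sr^6} (size 7)
  chi_1 (triv)               1             1                    1                    1                    1                          
  chi_2 (sign: r->1, s->-1)  1             1                    1                    1                    -1                         
  chi_3 (2d, j=1)            2             2*cos(2*pi/7)        -2*cos(3*pi/7)       -2*cos(pi/7)         0                          
  chi_4 (2d, j=2)            2             -2*cos(3*pi/7)       -2*cos(pi/7)         2*cos(2*pi/7)        0                          
  chi_5 (2d, j=3)            2             -2*cos(pi/7)         2*cos(2*pi/7)        -2*cos(3*pi/7)       0                          

Spot check: chi_1 (triv) on {s, sr, ..., sr^6} = 1.

Why: D_7 has order 2*7 = 14 with 5 conjugacy classes, hence 5 irreducibles. Sum of squared dims 1 + 1 + 4 + 4 + 4 = 14 = |G|. Linear characters come from the abelianisation; the 2-dimensional irreps have character r^k -> 2*cos(2*pi*j*k/7), reflections -> 0.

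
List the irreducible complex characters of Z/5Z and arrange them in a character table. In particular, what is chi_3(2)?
Character table of Z/5Z (irreps indexed chi_0,...,chi_4 with chi_k(m) = zeta_5^(k*m), zeta_5 = exp(2*pi*i/5)):
  irrep \ class  {0} (size 1)  {1} (size 1)    {2} (size 1)    {3} (size 1)    {4} (size 1)  
  chi_0          1             1               1               1               1             
  chi_1          1             exp(2*I*pi/5)   exp(4*I*pi/5)   exp(-4*I*pi/5)  exp(-2*I*pi/5)
  chi_2          1             exp(4*I*pi/5)   exp(-2*I*pi/5)  exp(2*I*pi/5)   exp(-4*I*pi/5)
  chi_3          1             exp(-4*I*pi/5)  exp(2*I*pi/5)   exp(-2*I*pi/5)  exp(4*I*pi/5) 
  chi_4          1             exp(-2*I*pi/5)  exp(-4*I*pi/5)  exp(4*I*pi/5)   exp(2*I*pi/5) 

Spot check: chi_3(2) = zeta_5^(3*2) = zeta_5^6 = exp(2*I*pi/5).

Why: Z/5Z is abelian, so all 5 irreducible complex representations are 1-dimensional. They are given by chi_k(m) = zeta_5^(k*m) for k = 0,...,4. Row orthogonality: sum_m chi_k(m) conj(chi_l(m)) = 5 * [k = l].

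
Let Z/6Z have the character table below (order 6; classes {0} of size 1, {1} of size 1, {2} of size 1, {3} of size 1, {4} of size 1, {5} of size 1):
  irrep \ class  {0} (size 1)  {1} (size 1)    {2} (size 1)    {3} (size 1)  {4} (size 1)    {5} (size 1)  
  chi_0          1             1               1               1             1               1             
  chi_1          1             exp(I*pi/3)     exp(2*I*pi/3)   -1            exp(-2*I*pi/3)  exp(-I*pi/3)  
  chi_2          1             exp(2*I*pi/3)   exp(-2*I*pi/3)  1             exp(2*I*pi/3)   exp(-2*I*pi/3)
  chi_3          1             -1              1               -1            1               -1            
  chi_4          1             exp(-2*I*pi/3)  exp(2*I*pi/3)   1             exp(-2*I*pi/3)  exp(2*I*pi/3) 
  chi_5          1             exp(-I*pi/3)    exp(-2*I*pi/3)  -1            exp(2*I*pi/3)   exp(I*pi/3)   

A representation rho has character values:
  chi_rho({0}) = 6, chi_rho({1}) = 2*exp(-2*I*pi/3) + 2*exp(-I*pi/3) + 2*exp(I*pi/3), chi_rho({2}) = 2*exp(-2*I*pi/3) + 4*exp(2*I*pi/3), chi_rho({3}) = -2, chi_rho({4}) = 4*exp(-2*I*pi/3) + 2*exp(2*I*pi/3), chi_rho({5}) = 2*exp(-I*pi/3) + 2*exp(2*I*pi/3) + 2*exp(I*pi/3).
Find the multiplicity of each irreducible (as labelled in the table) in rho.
Multiplicities: chi_0: 0, chi_1: 2, chi_2: 0, chi_3: 0, chi_4: 2, chi_5: 2.

Argument: Use <chi_rho, chi> = (1/|G|) sum_C |C| * chi_rho(C) * conj(chi(C)) with |G| = 6 for each irreducible chi in the table:
  <chi_rho, chi_0> = (1/6)[1*(6)*conj(1) + 1*(2*exp(-2*I*pi/3) + 2*exp(-I*pi/3) + 2*exp(I*pi/3))*conj(1) + 1*(2*exp(-2*I*pi/3) + 4*exp(2*I*pi/3))*conj(1) + 1*(-2)*conj(1) + 1*(4*exp(-2*I*pi/3) + 2*exp(2*I*pi/3))*conj(1) + 1*(2*exp(-I*pi/3) + 2*exp(2*I*pi/3) + 2*exp(I*pi/3))*conj(1)]
      = (1/6)[(6) + (2*exp(-2*I*pi/3) + 2*exp(-I*pi/3) + 2*exp(I*pi/3)) + (2*exp(-2*I*pi/3) + 4*exp(2*I*pi/3)) + (-2) + (4*exp(-2*I*pi/3) + 2*exp(2*I*pi/3)) + (2*exp(-I*pi/3) + 2*exp(2*I*pi/3) + 2*exp(I*pi/3))] = 0/6 = 0
  <chi_rho, chi_1> = (1/6)[1*(6)*conj(1) + 1*(2*exp(-2*I*pi/3) + 2*exp(-I*pi/3) + 2*exp(I*pi/3))*conj(exp(I*pi/3)) + 1*(2*exp(-2*I*pi/3) + 4*exp(2*I*pi/3))*conj(exp(2*I*pi/3)) + 1*(-2)*conj(-1) + 1*(4*exp(-2*I*pi/3) + 2*exp(2*I*pi/3))*conj(exp(-2*I*pi/3)) + 1*(2*exp(-I*pi/3) + 2*exp(2*I*pi/3) + 2*exp(I*pi/3))*conj(exp(-I*pi/3))]
      = (1/6)[(6) + (2*exp(-2*I*pi/3)) + (4 + 2*exp(2*I*pi/3)) + (2) + (4 + 2*exp(-2*I*pi/3)) + (2*exp(2*I*pi/3))] = 12/6 = 2
  <chi_rho, chi_2> = (1/6)[1*(6)*conj(1) + 1*(2*exp(-2*I*pi/3) + 2*exp(-I*pi/3) + 2*exp(I*pi/3))*conj(exp(2*I*pi/3)) + 1*(2*exp(-2*I*pi/3) + 4*exp(2*I*pi/3))*conj(exp(-2*I*pi/3)) + 1*(-2)*conj(1) + 1*(4*exp(-2*I*pi/3) + 2*exp(2*I*pi/3))*conj(exp(2*I*pi/3)) + 1*(2*exp(-I*pi/3) + 2*exp(2*I*pi/3) + 2*exp(I*pi/3))*conj(exp(-2*I*pi/3))]
      = (1/6)[(6) + (-2) + (2 + 4*exp(-2*I*pi/3)) + (-2) + (2 + 4*exp(2*I*pi/3)) + (-2)] = 0/6 = 0
  <chi_rho, chi_3> = (1/6)[1*(6)*conj(1) + 1*(2*exp(-2*I*pi/3) + 2*exp(-I*pi/3) + 2*exp(I*pi/3))*conj(-1) + 1*(2*exp(-2*I*pi/3) + 4*exp(2*I*pi/3))*conj(1) + 1*(-2)*conj(-1) + 1*(4*exp(-2*I*pi/3) + 2*exp(2*I*pi/3))*conj(1) + 1*(2*exp(-I*pi/3) + 2*exp(2*I*pi/3) + 2*exp(I*pi/3))*conj(-1)]
      = (1/6)[(6) + (-2*exp(I*pi/3) - 2*exp(-I*pi/3) - 2*exp(-2*I*pi/3)) + (2*exp(-2*I*pi/3) + 4*exp(2*I*pi/3)) + (2) + (4*exp(-2*I*pi/3) + 2*exp(2*I*pi/3)) + (-2*exp(I*pi/3) - 2*exp(2*I*pi/3) - 2*exp(-I*pi/3))] = 0/6 = 0
  <chi_rho, chi_4> = (1/6)[1*(6)*conj(1) + 1*(2*exp(-2*I*pi/3) + 2*exp(-I*pi/3) + 2*exp(I*pi/3))*conj(exp(-2*I*pi/3)) + 1*(2*exp(-2*I*pi/3) + 4*exp(2*I*pi/3))*conj(exp(2*I*pi/3)) + 1*(-2)*conj(1) + 1*(4*exp(-2*I*pi/3) + 2*exp(2*I*pi/3))*conj(exp(-2*I*pi/3)) + 1*(2*exp(-I*pi/3) + 2*exp(2*I*pi/3) + 2*exp(I*pi/3))*conj(exp(2*I*pi/3))]
      = (1/6)[(6) + (2*exp(I*pi/3)) + (4 + 2*exp(2*I*pi/3)) + (-2) + (4 + 2*exp(-2*I*pi/3)) + (2*exp(-I*pi/3))] = 12/6 = 2
  <chi_rho, chi_5> = (1/6)[1*(6)*conj(1) + 1*(2*exp(-2*I*pi/3) + 2*exp(-I*pi/3) + 2*exp(I*pi/3))*conj(exp(-I*pi/3)) + 1*(2*exp(-2*I*pi/3) + 4*exp(2*I*pi/3))*conj(exp(-2*I*pi/3)) + 1*(-2)*conj(-1) + 1*(4*exp(-2*I*pi/3) + 2*exp(2*I*pi/3))*conj(exp(2*I*pi/3)) + 1*(2*exp(-I*pi/3) + 2*exp(2*I*pi/3) + 2*exp(I*pi/3))*conj(exp(I*pi/3))]
      = (1/6)[(6) + (2) + (2 + 4*exp(-2*I*pi/3)) + (2) + (2 + 4*exp(2*I*pi/3)) + (2)] = 12/6 = 2
(Exp terms are combined using exp(i*s)*conj(exp(i*t)) = exp(i*(s-t)), and sums of them are collapsed using the identity that for every m > 1 the m distinct m-th roots of unity sum to 0, e.g. 1 + exp(2*I*pi/3) + exp(-2*I*pi/3) = 0.)
Dimension check: dim(rho) = sum (mult * dim) = 0*1 + 2*1 + 0*1 + 0*1 + 2*1 + 2*1 = 6 = chi_rho(e) = 6.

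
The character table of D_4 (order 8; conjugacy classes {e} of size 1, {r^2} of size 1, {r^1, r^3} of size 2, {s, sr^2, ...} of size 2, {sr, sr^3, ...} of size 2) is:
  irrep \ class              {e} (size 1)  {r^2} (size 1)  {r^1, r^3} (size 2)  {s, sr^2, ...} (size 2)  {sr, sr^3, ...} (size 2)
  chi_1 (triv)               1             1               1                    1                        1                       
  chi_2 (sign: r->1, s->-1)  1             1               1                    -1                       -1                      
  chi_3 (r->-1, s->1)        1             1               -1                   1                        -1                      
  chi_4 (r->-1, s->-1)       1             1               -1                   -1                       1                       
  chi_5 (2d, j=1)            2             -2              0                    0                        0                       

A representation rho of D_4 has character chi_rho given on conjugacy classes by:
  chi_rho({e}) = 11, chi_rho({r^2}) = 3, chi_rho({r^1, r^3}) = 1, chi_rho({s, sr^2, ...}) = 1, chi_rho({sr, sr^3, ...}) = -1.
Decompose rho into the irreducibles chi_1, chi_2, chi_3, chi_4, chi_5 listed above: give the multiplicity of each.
Multiplicities: chi_1: 2, chi_2: 2, chi_3: 2, chi_4: 1, chi_5: 2.

Details: Use <chi_rho, chi> = (1/|G|) sum_C |C| * chi_rho(C) * conj(chi(C)) with |G| = 8 for each irreducible chi in the table:
  <chi_rho, chi_1> = (1/8)[1*(11)*conj(1) + 1*(3)*conj(1) + 2*(1)*conj(1) + 2*(1)*conj(1) + 2*(-1)*conj(1)]
      = (1/8)[(11) + (3) + (2) + (2) + (-2)] = 16/8 = 2
  <chi_rho, chi_2> = (1/8)[1*(11)*conj(1) + 1*(3)*conj(1) + 2*(1)*conj(1) + 2*(1)*conj(-1) + 2*(-1)*conj(-1)]
      = (1/8)[(11) + (3) + (2) + (-2) + (2)] = 16/8 = 2
  <chi_rho, chi_3> = (1/8)[1*(11)*conj(1) + 1*(3)*conj(1) + 2*(1)*conj(-1) + 2*(1)*conj(1) + 2*(-1)*conj(-1)]
      = (1/8)[(11) + (3) + (-2) + (2) + (2)] = 16/8 = 2
  <chi_rho, chi_4> = (1/8)[1*(11)*conj(1) + 1*(3)*conj(1) + 2*(1)*conj(-1) + 2*(1)*conj(-1) + 2*(-1)*conj(1)]
      = (1/8)[(11) + (3) + (-2) + (-2) + (-2)] = 8/8 = 1
  <chi_rho, chi_5> = (1/8)[1*(11)*conj(2) + 1*(3)*conj(-2) + 2*(1)*conj(0) + 2*(1)*conj(0) + 2*(-1)*conj(0)]
      = (1/8)[(22) + (-6) + (0) + (0) + (0)] = 16/8 = 2
Dimension check: dim(rho) = sum (mult * dim) = 2*1 + 2*1 + 2*1 + 1*1 + 2*2 = 11 = chi_rho(e) = 11.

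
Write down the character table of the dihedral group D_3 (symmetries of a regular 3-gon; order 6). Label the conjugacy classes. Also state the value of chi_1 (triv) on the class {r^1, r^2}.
Conjugacy classes: {e} of size 1, {r^1, r^2} of size 2, {s, sr, ..., sr^2} of size 3.
Character table:
  irrep \ class              {e} (size 1)  {r^1, r^2} (size 2)  {s, sr, ..., sr^2} (size 3)
  chi_1 (triv)               1             1                    1                          
  chi_2 (sign: r->1, s->-1)  1             1                    -1                         
  chi_3 (2d, j=1)            2             -1                   0                          

Spot check: chi_1 (triv) on {r^1, r^2} = 1.

D_3 has order 2*3 = 6 with 3 conjugacy classes, hence 3 irreducibles. Sum of squared dims 1 + 1 + 4 = 6 = |G|. Linear characters come from the abelianisation; the 2-dimensional irreps have character r^k -> 2*cos(2*pi*j*k/3), reflections -> 0.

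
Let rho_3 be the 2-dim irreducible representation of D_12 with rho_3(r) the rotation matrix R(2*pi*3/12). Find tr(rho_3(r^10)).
chi_{rho_3}(r^10) = 2*cos(2*pi*3*10/12) = -2

rho_3(r^10) is rotation by angle 2*pi*3*10/12, whose trace is 2*cos(2*pi*3*10/12) = -2.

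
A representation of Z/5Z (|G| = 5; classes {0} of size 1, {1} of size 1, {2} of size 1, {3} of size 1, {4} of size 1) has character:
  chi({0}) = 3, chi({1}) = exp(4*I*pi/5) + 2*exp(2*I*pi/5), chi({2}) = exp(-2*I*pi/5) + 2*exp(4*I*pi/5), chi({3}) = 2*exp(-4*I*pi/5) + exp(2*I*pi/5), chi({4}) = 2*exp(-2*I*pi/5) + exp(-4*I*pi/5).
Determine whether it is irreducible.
Not irreducible (reducible): <chi, chi> = 5 > 1.

Derivation: <chi, chi> = (1/|G|) sum_C |C| * |chi(C)|^2 = (1/5)[1*|3|^2 + 1*|exp(4*I*pi/5) + 2*exp(2*I*pi/5)|^2 + 1*|exp(-2*I*pi/5) + 2*exp(4*I*pi/5)|^2 + 1*|2*exp(-4*I*pi/5) + exp(2*I*pi/5)|^2 + 1*|2*exp(-2*I*pi/5) + exp(-4*I*pi/5)|^2]
  = (1/5)[(9) + (5 + 2*exp(-2*I*pi/5) + 2*exp(2*I*pi/5)) + (5 + 2*exp(-4*I*pi/5) + 2*exp(4*I*pi/5)) + (5 + 2*exp(-4*I*pi/5) + 2*exp(4*I*pi/5)) + (5 + 2*exp(-2*I*pi/5) + 2*exp(2*I*pi/5))] = 25/5 = 5.
(Exp terms are combined using exp(i*s)*conj(exp(i*t)) = exp(i*(s-t)), and sums of them are collapsed using the identity that for every m > 1 the m distinct m-th roots of unity sum to 0, e.g. 1 + exp(2*I*pi/3) + exp(-2*I*pi/3) = 0.)
A character is irreducible iff <chi, chi> = 1, so this representation is reducible.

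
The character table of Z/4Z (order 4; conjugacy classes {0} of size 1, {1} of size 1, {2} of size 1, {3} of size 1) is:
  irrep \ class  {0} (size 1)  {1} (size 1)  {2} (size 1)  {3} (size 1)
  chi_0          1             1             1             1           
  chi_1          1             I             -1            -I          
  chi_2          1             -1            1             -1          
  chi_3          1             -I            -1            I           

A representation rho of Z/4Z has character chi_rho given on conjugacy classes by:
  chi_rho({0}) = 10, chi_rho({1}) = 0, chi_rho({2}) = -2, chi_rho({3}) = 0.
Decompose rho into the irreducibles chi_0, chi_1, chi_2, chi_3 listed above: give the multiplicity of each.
Multiplicities: chi_0: 2, chi_1: 3, chi_2: 2, chi_3: 3.

Why: Use <chi_rho, chi> = (1/|G|) sum_C |C| * chi_rho(C) * conj(chi(C)) with |G| = 4 for each irreducible chi in the table:
  <chi_rho, chi_0> = (1/4)[1*(10)*conj(1) + 1*(0)*conj(1) + 1*(-2)*conj(1) + 1*(0)*conj(1)]
      = (1/4)[(10) + (0) + (-2) + (0)] = 8/4 = 2
  <chi_rho, chi_1> = (1/4)[1*(10)*conj(1) + 1*(0)*conj(I) + 1*(-2)*conj(-1) + 1*(0)*conj(-I)]
      = (1/4)[(10) + (0) + (2) + (0)] = 12/4 = 3
  <chi_rho, chi_2> = (1/4)[1*(10)*conj(1) + 1*(0)*conj(-1) + 1*(-2)*conj(1) + 1*(0)*conj(-1)]
      = (1/4)[(10) + (0) + (-2) + (0)] = 8/4 = 2
  <chi_rho, chi_3> = (1/4)[1*(10)*conj(1) + 1*(0)*conj(-I) + 1*(-2)*conj(-1) + 1*(0)*conj(I)]
      = (1/4)[(10) + (0) + (2) + (0)] = 12/4 = 3
(Exp terms are combined using exp(i*s)*conj(exp(i*t)) = exp(i*(s-t)), and sums of them are collapsed using the identity that for every m > 1 the m distinct m-th roots of unity sum to 0, e.g. 1 + exp(2*I*pi/3) + exp(-2*I*pi/3) = 0.)
Dimension check: dim(rho) = sum (mult * dim) = 2*1 + 3*1 + 2*1 + 3*1 = 10 = chi_rho(e) = 10.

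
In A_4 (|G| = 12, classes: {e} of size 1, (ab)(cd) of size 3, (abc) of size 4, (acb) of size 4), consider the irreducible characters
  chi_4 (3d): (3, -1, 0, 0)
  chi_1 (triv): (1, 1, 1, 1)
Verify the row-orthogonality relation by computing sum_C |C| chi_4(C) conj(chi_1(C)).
Sum = 0; so <chi_4, chi_1> = 0 (distinct irreducibles are orthogonal).

Argument: Compute term by term over conjugacy classes (|C| * chi_4(C) * conj(chi_1(C))):
  1*(3)*conj(1) + 3*(-1)*conj(1) + 4*(0)*conj(1) + 4*(0)*conj(1)
  = (3) + (-3) + (0) + (0)
  = 0.
(Exp terms are combined using exp(i*s)*conj(exp(i*t)) = exp(i*(s-t)), and sums of them are collapsed using the identity that for every m > 1 the m distinct m-th roots of unity sum to 0, e.g. 1 + exp(2*I*pi/3) + exp(-2*I*pi/3) = 0.)
Dividing by |G| = 12 gives 0/12 = 0, matching the row-orthogonality relation <chi_4, chi_1> = [chi_4 = chi_1].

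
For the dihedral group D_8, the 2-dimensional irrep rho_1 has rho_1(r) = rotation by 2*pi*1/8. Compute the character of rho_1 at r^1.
chi_{rho_1}(r^1) = 2*cos(2*pi*1*1/8) = sqrt(2)

Solution. rho_1(r^1) is rotation by angle 2*pi*1*1/8, whose trace is 2*cos(2*pi*1*1/8) = sqrt(2).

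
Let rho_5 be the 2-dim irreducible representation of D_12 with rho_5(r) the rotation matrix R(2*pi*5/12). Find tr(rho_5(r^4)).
chi_{rho_5}(r^4) = 2*cos(2*pi*5*4/12) = -1

Proof sketch: rho_5(r^4) is rotation by angle 2*pi*5*4/12, whose trace is 2*cos(2*pi*5*4/12) = -1.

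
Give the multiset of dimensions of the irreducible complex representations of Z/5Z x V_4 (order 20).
Dimensions: 1, 1, 1, 1, 1, 1, 1, 1, 1, 1, 1, 1, 1, 1, 1, 1, 1, 1, 1, 1

There are 20 irreducibles (= number of conjugacy classes). Their dimensions d_i satisfy sum d_i^2 = |G| = 20: 1 + 1 + 1 + 1 + 1 + 1 + 1 + 1 + 1 + 1 + 1 + 1 + 1 + 1 + 1 + 1 + 1 + 1 + 1 + 1 = 20. (For the product with Z/5Z: each of the 5 1-dim characters of Z/5Z tensors with each irrep of V_4, giving 5 copies of each V_4-dimension.)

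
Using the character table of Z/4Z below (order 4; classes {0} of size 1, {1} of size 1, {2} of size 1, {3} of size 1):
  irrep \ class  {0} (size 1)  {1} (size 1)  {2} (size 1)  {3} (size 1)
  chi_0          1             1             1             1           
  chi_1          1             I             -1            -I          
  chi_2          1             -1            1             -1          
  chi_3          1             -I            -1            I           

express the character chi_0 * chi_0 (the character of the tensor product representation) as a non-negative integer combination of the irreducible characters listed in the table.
chi_0 tensor chi_0 = chi_0 (all other irreducibles have multiplicity 0).

Explanation: The character of a tensor product is the pointwise product (chi_0 * chi_0)(C) = chi_0(C) * chi_0(C):
  {0}: (1)*(1), {1}: (1)*(1), {2}: (1)*(1), {3}: (1)*(1)
so (chi_0 * chi_0) takes values
  {0} -> 1, {1} -> 1, {2} -> 1, {3} -> 1.
Now take the inner product of this character with each irreducible chi from the table, <chi_0*chi_0, chi> = (1/4) sum_C |C| (chi_0*chi_0)(C) conj(chi(C)):
  <chi_0*chi_0, chi_0> = (1/4)[1*(1)*conj(1) + 1*(1)*conj(1) + 1*(1)*conj(1) + 1*(1)*conj(1)]
      = (1/4)[(1) + (1) + (1) + (1)] = 4/4 = 1
  <chi_0*chi_0, chi_1> = (1/4)[1*(1)*conj(1) + 1*(1)*conj(I) + 1*(1)*conj(-1) + 1*(1)*conj(-I)]
      = (1/4)[(1) + (-I) + (-1) + (I)] = 0/4 = 0
  <chi_0*chi_0, chi_2> = (1/4)[1*(1)*conj(1) + 1*(1)*conj(-1) + 1*(1)*conj(1) + 1*(1)*conj(-1)]
      = (1/4)[(1) + (-1) + (1) + (-1)] = 0/4 = 0
  <chi_0*chi_0, chi_3> = (1/4)[1*(1)*conj(1) + 1*(1)*conj(-I) + 1*(1)*conj(-1) + 1*(1)*conj(I)]
      = (1/4)[(1) + (I) + (-1) + (-I)] = 0/4 = 0
(Exp terms are combined using exp(i*s)*conj(exp(i*t)) = exp(i*(s-t)), and sums of them are collapsed using the identity that for every m > 1 the m distinct m-th roots of unity sum to 0, e.g. 1 + exp(2*I*pi/3) + exp(-2*I*pi/3) = 0.)
Hence the multiplicities are chi_0: 1. Dimension check: dim(chi_0)*dim(chi_0) = 1*1 = 1 and sum (mult * dim) = 1*1 = 1.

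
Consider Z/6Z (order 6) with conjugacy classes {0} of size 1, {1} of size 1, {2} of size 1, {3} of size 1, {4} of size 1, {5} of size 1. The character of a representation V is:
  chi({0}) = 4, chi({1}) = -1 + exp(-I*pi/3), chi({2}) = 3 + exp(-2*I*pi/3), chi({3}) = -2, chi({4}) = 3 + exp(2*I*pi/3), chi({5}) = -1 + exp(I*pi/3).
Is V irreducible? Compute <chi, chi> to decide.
Not irreducible (reducible): <chi, chi> = 6 > 1.

Solution. <chi, chi> = (1/|G|) sum_C |C| * |chi(C)|^2 = (1/6)[1*|4|^2 + 1*|-1 + exp(-I*pi/3)|^2 + 1*|3 + exp(-2*I*pi/3)|^2 + 1*|-2|^2 + 1*|3 + exp(2*I*pi/3)|^2 + 1*|-1 + exp(I*pi/3)|^2]
  = (1/6)[(16) + (1) + (7) + (4) + (7) + (1)] = 36/6 = 6.
(Exp terms are combined using exp(i*s)*conj(exp(i*t)) = exp(i*(s-t)), and sums of them are collapsed using the identity that for every m > 1 the m distinct m-th roots of unity sum to 0, e.g. 1 + exp(2*I*pi/3) + exp(-2*I*pi/3) = 0.)
A character is irreducible iff <chi, chi> = 1, so this representation is reducible.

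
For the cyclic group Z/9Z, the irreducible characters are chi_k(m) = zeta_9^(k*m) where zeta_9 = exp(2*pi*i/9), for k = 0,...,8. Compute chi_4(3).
chi_4(3) = zeta_9^12 = exp(2*I*pi/3)

Working: chi_4(3) = zeta_9^(4*3) = zeta_9^12. Since zeta_9^9 = 1, this equals zeta_9^3 = exp(2*pi*i*3/9) = exp(2*I*pi/3).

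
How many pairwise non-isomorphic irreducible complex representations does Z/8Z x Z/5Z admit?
40

Justification: The number of irreducible complex representations of a finite group equals its number of conjugacy classes. Z/8Z x Z/5Z is abelian of order 40, so every element is its own conjugacy class: 40 classes, so Z/8Z x Z/5Z (order 40) has exactly 40 irreducible complex representations.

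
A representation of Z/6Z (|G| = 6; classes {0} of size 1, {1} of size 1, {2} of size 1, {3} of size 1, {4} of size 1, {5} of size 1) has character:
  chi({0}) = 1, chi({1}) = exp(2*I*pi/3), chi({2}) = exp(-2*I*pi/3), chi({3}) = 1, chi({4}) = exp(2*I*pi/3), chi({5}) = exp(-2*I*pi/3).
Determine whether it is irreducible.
Irreducible: <chi, chi> = 1.

<chi, chi> = (1/|G|) sum_C |C| * |chi(C)|^2 = (1/6)[1*|1|^2 + 1*|exp(2*I*pi/3)|^2 + 1*|exp(-2*I*pi/3)|^2 + 1*|1|^2 + 1*|exp(2*I*pi/3)|^2 + 1*|exp(-2*I*pi/3)|^2]
  = (1/6)[(1) + (1) + (1) + (1) + (1) + (1)] = 6/6 = 1.
(Exp terms are combined using exp(i*s)*conj(exp(i*t)) = exp(i*(s-t)), and sums of them are collapsed using the identity that for every m > 1 the m distinct m-th roots of unity sum to 0, e.g. 1 + exp(2*I*pi/3) + exp(-2*I*pi/3) = 0.)
A character is irreducible iff <chi, chi> = 1, so this representation is irreducible.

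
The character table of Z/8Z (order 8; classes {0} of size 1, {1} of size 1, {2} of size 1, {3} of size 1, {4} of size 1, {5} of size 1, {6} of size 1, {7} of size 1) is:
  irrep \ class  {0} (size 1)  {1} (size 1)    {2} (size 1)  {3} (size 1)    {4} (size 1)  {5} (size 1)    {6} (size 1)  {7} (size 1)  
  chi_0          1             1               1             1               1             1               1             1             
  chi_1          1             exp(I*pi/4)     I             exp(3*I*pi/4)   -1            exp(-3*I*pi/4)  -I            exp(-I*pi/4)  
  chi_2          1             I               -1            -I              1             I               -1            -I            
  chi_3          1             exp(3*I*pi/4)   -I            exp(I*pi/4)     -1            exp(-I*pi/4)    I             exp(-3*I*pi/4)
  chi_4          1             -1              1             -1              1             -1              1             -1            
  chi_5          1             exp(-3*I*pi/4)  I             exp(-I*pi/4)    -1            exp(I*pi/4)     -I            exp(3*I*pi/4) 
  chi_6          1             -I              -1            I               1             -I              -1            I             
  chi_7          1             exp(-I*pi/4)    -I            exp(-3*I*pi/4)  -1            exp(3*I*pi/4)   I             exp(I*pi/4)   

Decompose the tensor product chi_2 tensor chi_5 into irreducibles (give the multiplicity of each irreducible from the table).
chi_2 tensor chi_5 = chi_7 (all other irreducibles have multiplicity 0).

The character of a tensor product is the pointwise product (chi_2 * chi_5)(C) = chi_2(C) * chi_5(C):
  {0}: (1)*(1), {1}: (I)*(exp(-3*I*pi/4)), {2}: (-1)*(I), {3}: (-I)*(exp(-I*pi/4)), {4}: (1)*(-1), {5}: (I)*(exp(I*pi/4)), {6}: (-1)*(-I), {7}: (-I)*(exp(3*I*pi/4))
so (chi_2 * chi_5) takes values
  {0} -> 1, {1} -> exp(-I*pi/4), {2} -> -I, {3} -> -exp(I*pi/4), {4} -> -1, {5} -> exp(3*I*pi/4), {6} -> I, {7} -> -exp(-3*I*pi/4).
Now take the inner product of this character with each irreducible chi from the table, <chi_2*chi_5, chi> = (1/8) sum_C |C| (chi_2*chi_5)(C) conj(chi(C)):
  <chi_2*chi_5, chi_0> = (1/8)[1*(1)*conj(1) + 1*(exp(-I*pi/4))*conj(1) + 1*(-I)*conj(1) + 1*(-exp(I*pi/4))*conj(1) + 1*(-1)*conj(1) + 1*(exp(3*I*pi/4))*conj(1) + 1*(I)*conj(1) + 1*(-exp(-3*I*pi/4))*conj(1)]
      = (1/8)[(1) + (exp(-I*pi/4)) + (-I) + (-exp(I*pi/4)) + (-1) + (exp(3*I*pi/4)) + (I) + (-exp(-3*I*pi/4))] = 0/8 = 0
  <chi_2*chi_5, chi_1> = (1/8)[1*(1)*conj(1) + 1*(exp(-I*pi/4))*conj(exp(I*pi/4)) + 1*(-I)*conj(I) + 1*(-exp(I*pi/4))*conj(exp(3*I*pi/4)) + 1*(-1)*conj(-1) + 1*(exp(3*I*pi/4))*conj(exp(-3*I*pi/4)) + 1*(I)*conj(-I) + 1*(-exp(-3*I*pi/4))*conj(exp(-I*pi/4))]
      = (1/8)[(1) + (-I) + (-1) + (I) + (1) + (-I) + (-1) + (I)] = 0/8 = 0
  <chi_2*chi_5, chi_2> = (1/8)[1*(1)*conj(1) + 1*(exp(-I*pi/4))*conj(I) + 1*(-I)*conj(-1) + 1*(-exp(I*pi/4))*conj(-I) + 1*(-1)*conj(1) + 1*(exp(3*I*pi/4))*conj(I) + 1*(I)*conj(-1) + 1*(-exp(-3*I*pi/4))*conj(-I)]
      = (1/8)[(1) + (-exp(I*pi/4)) + (I) + (-exp(3*I*pi/4)) + (-1) + (-exp(-3*I*pi/4)) + (-I) + (-exp(-I*pi/4))] = 0/8 = 0
  <chi_2*chi_5, chi_3> = (1/8)[1*(1)*conj(1) + 1*(exp(-I*pi/4))*conj(exp(3*I*pi/4)) + 1*(-I)*conj(-I) + 1*(-exp(I*pi/4))*conj(exp(I*pi/4)) + 1*(-1)*conj(-1) + 1*(exp(3*I*pi/4))*conj(exp(-I*pi/4)) + 1*(I)*conj(I) + 1*(-exp(-3*I*pi/4))*conj(exp(-3*I*pi/4))]
      = (1/8)[(1) + (-1) + (1) + (-1) + (1) + (-1) + (1) + (-1)] = 0/8 = 0
  <chi_2*chi_5, chi_4> = (1/8)[1*(1)*conj(1) + 1*(exp(-I*pi/4))*conj(-1) + 1*(-I)*conj(1) + 1*(-exp(I*pi/4))*conj(-1) + 1*(-1)*conj(1) + 1*(exp(3*I*pi/4))*conj(-1) + 1*(I)*conj(1) + 1*(-exp(-3*I*pi/4))*conj(-1)]
      = (1/8)[(1) + (-exp(-I*pi/4)) + (-I) + (exp(I*pi/4)) + (-1) + (-exp(3*I*pi/4)) + (I) + (exp(-3*I*pi/4))] = 0/8 = 0
  <chi_2*chi_5, chi_5> = (1/8)[1*(1)*conj(1) + 1*(exp(-I*pi/4))*conj(exp(-3*I*pi/4)) + 1*(-I)*conj(I) + 1*(-exp(I*pi/4))*conj(exp(-I*pi/4)) + 1*(-1)*conj(-1) + 1*(exp(3*I*pi/4))*conj(exp(I*pi/4)) + 1*(I)*conj(-I) + 1*(-exp(-3*I*pi/4))*conj(exp(3*I*pi/4))]
      = (1/8)[(1) + (I) + (-1) + (-I) + (1) + (I) + (-1) + (-I)] = 0/8 = 0
  <chi_2*chi_5, chi_6> = (1/8)[1*(1)*conj(1) + 1*(exp(-I*pi/4))*conj(-I) + 1*(-I)*conj(-1) + 1*(-exp(I*pi/4))*conj(I) + 1*(-1)*conj(1) + 1*(exp(3*I*pi/4))*conj(-I) + 1*(I)*conj(-1) + 1*(-exp(-3*I*pi/4))*conj(I)]
      = (1/8)[(1) + (exp(I*pi/4)) + (I) + (exp(3*I*pi/4)) + (-1) + (exp(-3*I*pi/4)) + (-I) + (exp(-I*pi/4))] = 0/8 = 0
  <chi_2*chi_5, chi_7> = (1/8)[1*(1)*conj(1) + 1*(exp(-I*pi/4))*conj(exp(-I*pi/4)) + 1*(-I)*conj(-I) + 1*(-exp(I*pi/4))*conj(exp(-3*I*pi/4)) + 1*(-1)*conj(-1) + 1*(exp(3*I*pi/4))*conj(exp(3*I*pi/4)) + 1*(I)*conj(I) + 1*(-exp(-3*I*pi/4))*conj(exp(I*pi/4))]
      = (1/8)[(1) + (1) + (1) + (1) + (1) + (1) + (1) + (1)] = 8/8 = 1
(Exp terms are combined using exp(i*s)*conj(exp(i*t)) = exp(i*(s-t)), and sums of them are collapsed using the identity that for every m > 1 the m distinct m-th roots of unity sum to 0, e.g. 1 + exp(2*I*pi/3) + exp(-2*I*pi/3) = 0.)
Hence the multiplicities are chi_7: 1. Dimension check: dim(chi_2)*dim(chi_5) = 1*1 = 1 and sum (mult * dim) = 1*1 = 1.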